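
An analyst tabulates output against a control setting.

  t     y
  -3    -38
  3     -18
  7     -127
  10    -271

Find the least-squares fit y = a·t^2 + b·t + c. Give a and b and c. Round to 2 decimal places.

Sums needed: Σt^2·t^2 = 12563, Σt^2·t = 1343, Σt^2 = 167, Σt·t = 167, Σt = 17, Σ1 = 4.
Moment sums: Σt^2·y = -33827, Σt·y = -3539, Σy = -454.
Normal equations: [[12563, 1343, 167]; [1343, 167, 17]; [167, 17, 4]]·[a, b, c]ᵀ = [-33827, -3539, -454]ᵀ.
Solving the 3×3 system (Gaussian elimination) gives a = -259969/85812, b = 279799/85812, c = -12517/14302.

a = -3.03, b = 3.26, c = -0.88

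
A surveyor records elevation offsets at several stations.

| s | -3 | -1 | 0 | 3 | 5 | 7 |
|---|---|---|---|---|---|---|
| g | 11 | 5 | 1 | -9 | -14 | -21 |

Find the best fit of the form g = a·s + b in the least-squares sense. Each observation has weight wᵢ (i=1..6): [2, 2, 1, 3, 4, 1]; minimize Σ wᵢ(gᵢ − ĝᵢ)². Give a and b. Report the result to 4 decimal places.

From the data, Σwᵢ·s·s = 196, Σwᵢ·s = 28, Σwᵢ·1 = 13.
Right-hand side: Σwᵢ·s·g = -584, Σwᵢ·g = -71.
det = 196·13 − 28² = 1764.
a = ((-584)·13 − 28·(-71))/1764 = -467/147; b = (196·(-71) − 28·(-584))/1764 = 29/21.

a = -3.1769, b = 1.3810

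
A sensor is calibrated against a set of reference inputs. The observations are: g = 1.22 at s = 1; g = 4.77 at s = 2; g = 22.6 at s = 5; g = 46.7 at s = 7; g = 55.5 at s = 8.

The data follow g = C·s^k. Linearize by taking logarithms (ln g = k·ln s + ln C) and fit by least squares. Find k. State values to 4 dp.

k = 1.8311

With ln gᵢ as the transformed response and ln sᵢ as the regressor:
Σln s = 6.3279, Σ(ln s)² = 11.1814, Σln g = 12.7393, Σln s·ln g = 21.9325.
Equations: 11.1814·k + 6.3279·ln C = 21.9325;  6.3279·k + 5·ln C = 12.7393.
Solving (det = 15.8642): k = 1.83112, ln C = 0.23041.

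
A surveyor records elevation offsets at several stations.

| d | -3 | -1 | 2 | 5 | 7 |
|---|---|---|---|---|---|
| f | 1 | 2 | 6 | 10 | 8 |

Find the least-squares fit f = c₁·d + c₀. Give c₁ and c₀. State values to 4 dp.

Entries of AᵀA: Σd·d = 88, Σd = 10, Σ1 = 5.
Right-hand side: Σd·f = 113, Σf = 27.
Determinant 88·5 − 10² = 340.
c₁ = (113·5 − 10·27)/340 = 59/68; c₀ = (88·27 − 10·113)/340 = 623/170.

c₁ = 0.8676, c₀ = 3.6647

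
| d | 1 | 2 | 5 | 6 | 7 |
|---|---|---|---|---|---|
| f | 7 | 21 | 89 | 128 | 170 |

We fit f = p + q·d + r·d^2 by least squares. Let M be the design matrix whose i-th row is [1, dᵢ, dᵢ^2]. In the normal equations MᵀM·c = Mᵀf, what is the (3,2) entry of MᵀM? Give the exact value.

693

Row 3 ↔ basis d^2, column 2 ↔ basis d, so (MᵀM)_{3,2} = Σᵢ (d^2)·(d) = (1)·(1) + (4)·(2) + (25)·(5) + (36)·(6) + (49)·(7) = 693.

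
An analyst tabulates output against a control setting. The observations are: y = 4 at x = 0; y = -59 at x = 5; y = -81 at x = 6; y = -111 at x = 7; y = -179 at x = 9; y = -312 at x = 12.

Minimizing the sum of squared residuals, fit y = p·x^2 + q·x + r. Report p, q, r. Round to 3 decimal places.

Sums needed: Σx^2·x^2 = 31619, Σx^2·x = 3141, Σx^2 = 335, Σx·x = 335, Σx = 39, Σ1 = 6.
Moment sums: Σx^2·y = -69257, Σx·y = -6913, Σy = -738.
Solving the 3×3 system (Gaussian elimination) gives p = -92802/46585, q = -112382/46585, r = 16543/4235.

p = -1.992, q = -2.412, r = 3.906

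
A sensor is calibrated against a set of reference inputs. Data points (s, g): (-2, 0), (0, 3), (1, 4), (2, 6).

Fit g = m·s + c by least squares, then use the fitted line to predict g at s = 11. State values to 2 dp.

From the data, Σs·s = 9, Σs = 1, Σ1 = 4.
Moment sums: Σs·g = 16, Σg = 13.
So XᵀX·[m, c]ᵀ = Xᵀg: [[9, 1]; [1, 4]]·[m, c]ᵀ = [16, 13]ᵀ.
Eliminating c: 4·(row 1) − 1·(row 2) gives 35·m = 4·16 − 1·13 = 51, so m = 51/35.
Then c = (13 − 1·(51/35))/4 = 101/35.
At s = 11: ĝ = (51/35)·(11) + (101/35)·(1) = 662/35.

ĝ = 18.91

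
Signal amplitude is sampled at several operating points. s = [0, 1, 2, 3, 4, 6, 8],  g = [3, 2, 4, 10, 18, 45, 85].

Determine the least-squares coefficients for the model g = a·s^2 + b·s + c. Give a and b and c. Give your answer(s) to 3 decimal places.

a = 1.612, b = -2.655, c = 3.029

The normal equations are: 5746·a + 828·b + 130·c = 7456;  828·a + 130·b + 24·c = 1062;  130·a + 24·b + 7·c = 167.
Solving the 3×3 system (Gaussian elimination) gives a = 36179/22449, b = -19865/7483, c = 67999/22449.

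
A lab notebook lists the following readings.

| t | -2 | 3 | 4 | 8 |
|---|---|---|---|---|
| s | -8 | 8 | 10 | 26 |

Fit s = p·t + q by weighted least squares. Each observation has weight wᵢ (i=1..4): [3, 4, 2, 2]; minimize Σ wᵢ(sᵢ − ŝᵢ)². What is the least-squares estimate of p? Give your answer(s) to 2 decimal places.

p = 3.34

Setting ∂/∂p … = 0 gives: 208·p + 30·q = 640;  30·p + 11·q = 80.
Δ = 208·11 − 30² = 1388.
p = (640·11 − 30·80)/1388 = 1160/347; q = (208·80 − 30·640)/1388 = -640/347.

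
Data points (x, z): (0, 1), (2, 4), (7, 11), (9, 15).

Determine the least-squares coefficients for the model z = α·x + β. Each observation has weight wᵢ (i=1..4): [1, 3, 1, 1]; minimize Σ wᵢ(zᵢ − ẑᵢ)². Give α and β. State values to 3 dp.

α = 1.516, β = 0.940

AᵀWA·[α, β]ᵀ = AᵀWz reads: 142·α + 22·β = 236;  22·α + 6·β = 39.
(Σwᵢ·x·x = 142, Σwᵢ·x = 22, Σwᵢ·1 = 6, Σwᵢ·x·z = 236, Σwᵢ·z = 39.)
Δ = 142·6 − 22² = 368.
α = (236·6 − 22·39)/368 = 279/184; β = (142·39 − 22·236)/368 = 173/184.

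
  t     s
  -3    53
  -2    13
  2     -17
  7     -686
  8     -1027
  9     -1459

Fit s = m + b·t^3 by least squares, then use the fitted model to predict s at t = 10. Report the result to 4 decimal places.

ŝ = -2001.3346

From the data, Σ1 = 6, Σt^3 = 1557, Σt^3·t^3 = 912091.
For Xᵀs: Σs = -3123, Σt^3·s = -1826404.
XᵀX·[m, b]ᵀ = Xᵀs becomes [[6, 1557]; [1557, 912091]]·[m, b]ᵀ = [-3123, -1826404]ᵀ.
Δ = 6·912091 − 1557² = 3048297.
m = ((-3123)·912091 − 1557·(-1826404))/3048297 = -1583055/1016099; b = (6·(-1826404) − 1557·(-3123))/3048297 = -2031971/1016099.
At t = 10: ŝ = (-1583055/1016099)·(1) + (-2031971/1016099)·(1000) = -2033554055/1016099.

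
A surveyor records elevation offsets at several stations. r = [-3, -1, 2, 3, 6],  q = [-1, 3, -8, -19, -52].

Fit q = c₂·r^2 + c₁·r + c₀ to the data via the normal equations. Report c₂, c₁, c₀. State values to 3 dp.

c₂ = -1.009, c₁ = -2.756, c₀ = 0.359

Compute the Gram sums: Σr^2·r^2 = 1475, Σr^2·r = 223, Σr^2 = 59, Σr·r = 59, Σr = 7, Σ1 = 5.
Moment sums: Σr^2·q = -2081, Σr·q = -385, Σq = -77.
AᵀA·[c₂, c₁, c₀]ᵀ = Aᵀq becomes [[1475, 223, 59]; [223, 59, 7]; [59, 7, 5]]·[c₂, c₁, c₀]ᵀ = [-2081, -385, -77]ᵀ.
Solving the 3×3 system (Gaussian elimination) gives c₂ = -1303/1292, c₁ = -3561/1292, c₀ = 116/323.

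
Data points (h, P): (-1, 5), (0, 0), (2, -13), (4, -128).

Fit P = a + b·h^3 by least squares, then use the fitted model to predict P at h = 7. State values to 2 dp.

The normal equations are: 4·a + 71·b = -136;  71·a + 4161·b = -8301.
Eliminating b: 4161·(row 1) − 71·(row 2) gives 11603·a = 4161·(-136) − 71·(-8301) = 23475, so a = 23475/11603.
Then b = ((-8301) − 71·(23475/11603))/4161 = -23548/11603.
At h = 7: P̂ = (23475/11603)·(1) + (-23548/11603)·(343) = -8053489/11603.

P̂ = -694.09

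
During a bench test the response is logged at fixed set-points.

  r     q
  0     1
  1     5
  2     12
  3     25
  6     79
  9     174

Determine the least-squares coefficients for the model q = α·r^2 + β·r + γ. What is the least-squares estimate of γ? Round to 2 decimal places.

AᵀA·[α, β, γ]ᵀ = Aᵀq reads: 7955·α + 981·β + 131·γ = 17216;  981·α + 131·β + 21·γ = 2144;  131·α + 21·β + 6·γ = 296.
Row-reducing yields α = 1477/748, β = 451/340, γ = 1476/935.

γ = 1.58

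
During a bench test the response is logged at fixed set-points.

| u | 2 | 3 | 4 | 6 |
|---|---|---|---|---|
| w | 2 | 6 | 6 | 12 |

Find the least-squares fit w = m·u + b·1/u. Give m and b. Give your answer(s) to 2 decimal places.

The normal system AᵀA·[m, b]ᵀ = Aᵀw is [[65, 4]; [4, 65/144]]·[m, b]ᵀ = [118, 13/2]ᵀ.
Eliminating b: (65/144)·(row 1) − 4·(row 2) gives (1921/144)·m = (65/144)·118 − 4·(13/2) = 1963/72, so m = 3926/1921.
Then b = ((13/2) − 4·(3926/1921))/(65/144) = -7128/1921.

m = 2.04, b = -3.71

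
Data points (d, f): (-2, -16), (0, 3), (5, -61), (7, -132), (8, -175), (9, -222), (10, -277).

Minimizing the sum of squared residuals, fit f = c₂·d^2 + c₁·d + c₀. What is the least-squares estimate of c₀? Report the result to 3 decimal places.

XᵀX·[c₂, c₁, c₀]ᵀ = Xᵀf reads: 23699·c₂ + 2701·c₁ + 323·c₀ = -64939;  2701·c₂ + 323·c₁ + 37·c₀ = -7365;  323·c₂ + 37·c₁ + 7·c₀ = -880.
Row-reducing yields c₂ = -353711/116592, c₁ = 275503/116592, c₀ = 34621/19432.

c₀ = 1.782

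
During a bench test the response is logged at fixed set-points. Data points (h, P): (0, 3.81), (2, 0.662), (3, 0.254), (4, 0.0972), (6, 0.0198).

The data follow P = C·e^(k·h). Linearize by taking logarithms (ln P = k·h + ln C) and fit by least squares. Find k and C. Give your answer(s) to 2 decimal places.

Taking logs, ln P = k·h + ln C, so regress ln P on h.
Sums: Σh = 15.0000, Σ(h)² = 65.0000, Σln P = -6.6983, Σh·ln P = -37.7926.
Normal system: [[65.0000, 15.0000]; [15.0000, 5]]·[k, ln C]ᵀ = [-37.7926, -6.6983]ᵀ.
Solving (det = 100.0000): k = -0.88488, ln C = 1.31497, so C = exp(1.31497) = 3.72465.

k = -0.88, C = 3.72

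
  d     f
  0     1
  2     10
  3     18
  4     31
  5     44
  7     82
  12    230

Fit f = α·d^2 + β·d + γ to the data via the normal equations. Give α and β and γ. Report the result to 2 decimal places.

α = 1.49, β = 1.18, γ = 1.33

Forming XᵀX = [[24115, 2295, 247]; [2295, 247, 33]; [247, 33, 7]] and Xᵀf = [38936, 3752, 416]ᵀ gives XᵀX·[α, β, γ]ᵀ = Xᵀf.
Row-reducing yields α = 16092/10813, β = 12812/10813, γ = 14384/10813.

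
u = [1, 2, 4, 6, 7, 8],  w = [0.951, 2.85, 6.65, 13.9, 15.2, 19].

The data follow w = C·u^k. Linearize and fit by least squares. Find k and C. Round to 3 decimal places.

Taking logs, ln w = k·ln u + ln C, so regress ln w on ln u.
Σln u = 7.8966, Σ(ln u)² = 13.7233, Σln w = 11.1893, Σln u·ln w = 19.4863.
Equations: 13.7233·k + 7.8966·ln C = 19.4863;  7.8966·k + 6·ln C = 11.1893.
Δ = 13.7233·6 − (7.8966)² = 19.9843; k = (19.4863·6 − 7.8966·11.1893)/19.9843 = 1.42917, ln C = (13.7233·11.1893 − 7.8966·19.4863)/19.9843 = -0.01603, so C = exp(-0.01603) = 0.98409.

k = 1.429, C = 0.984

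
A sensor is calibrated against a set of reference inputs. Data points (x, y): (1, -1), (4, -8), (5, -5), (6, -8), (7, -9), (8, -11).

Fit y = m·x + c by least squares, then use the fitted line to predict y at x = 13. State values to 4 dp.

Setting ∂/∂m … = 0 gives: 191·m + 31·c = -257;  31·m + 6·c = -42.
Δ = 191·6 − 31² = 185.
m = ((-257)·6 − 31·(-42))/185 = -48/37; c = (191·(-42) − 31·(-257))/185 = -11/37.
At x = 13: ŷ = (-48/37)·(13) + (-11/37)·(1) = -635/37.

ŷ = -17.1622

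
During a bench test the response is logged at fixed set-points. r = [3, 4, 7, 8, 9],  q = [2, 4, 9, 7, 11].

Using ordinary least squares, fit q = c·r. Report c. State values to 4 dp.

Compute the Gram sums: Σr·r = 219.
Right-hand side: Σr·q = 240.
Hence c = 240 / 219 ≈ 1.09589.

c = 1.0959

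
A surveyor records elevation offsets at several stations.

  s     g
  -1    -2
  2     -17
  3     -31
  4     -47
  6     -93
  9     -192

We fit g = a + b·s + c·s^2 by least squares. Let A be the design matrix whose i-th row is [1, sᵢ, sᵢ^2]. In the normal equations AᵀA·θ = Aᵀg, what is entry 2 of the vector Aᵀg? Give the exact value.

Entry 2 ↔ basis s, so (Aᵀg)_{2} = Σᵢ (s)·gᵢ = (-1)·(-2) + (2)·(-17) + (3)·(-31) + (4)·(-47) + (6)·(-93) + (9)·(-192) = -2599.

-2599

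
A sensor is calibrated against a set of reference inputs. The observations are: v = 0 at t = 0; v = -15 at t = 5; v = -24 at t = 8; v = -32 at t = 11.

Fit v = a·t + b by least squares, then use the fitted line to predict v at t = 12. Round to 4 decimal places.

Entries of AᵀA: Σt·t = 210, Σt = 24, Σ1 = 4.
And Σt·v = -619, Σv = -71.
Normal equations: [[210, 24]; [24, 4]]·[a, b]ᵀ = [-619, -71]ᵀ.
Δ = 210·4 − 24² = 264.
a = ((-619)·4 − 24·(-71))/264 = -193/66; b = (210·(-71) − 24·(-619))/264 = -9/44.
At t = 12: v̂ = (-193/66)·(12) + (-9/44)·(1) = -1553/44.

v̂ = -35.2955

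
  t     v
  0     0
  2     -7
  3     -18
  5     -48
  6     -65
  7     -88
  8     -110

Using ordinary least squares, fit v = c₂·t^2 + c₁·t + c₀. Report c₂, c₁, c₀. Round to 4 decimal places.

c₂ = -1.5103, c₁ = -1.9627, c₀ = 1.0379

With design matrix A, AᵀA = [[8515, 1231, 187]; [1231, 187, 31]; [187, 31, 7]] and Aᵀv = [-15082, -2194, -336]ᵀ.
Inverting the 3×3 Gram matrix, [c₂, c₁, c₀]ᵀ = [-2791/1848, -1209/616, 137/132]ᵀ.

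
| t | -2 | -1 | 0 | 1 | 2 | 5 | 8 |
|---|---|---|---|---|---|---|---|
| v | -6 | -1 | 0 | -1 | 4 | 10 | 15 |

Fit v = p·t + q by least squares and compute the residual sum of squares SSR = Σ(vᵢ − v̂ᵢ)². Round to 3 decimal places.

Setting ∂/∂p … = 0 gives: 99·p + 13·q = 190;  13·p + 7·q = 21.
Determinant 99·7 − 13² = 524.
p = (190·7 − 13·21)/524 = 1057/524; q = (99·21 − 13·190)/524 = -391/524.
Residuals: -639/524, 231/131, 391/524, -595/262, 373/524, 173/262, -205/524; SSR = 5977/524.

SSR = 11.406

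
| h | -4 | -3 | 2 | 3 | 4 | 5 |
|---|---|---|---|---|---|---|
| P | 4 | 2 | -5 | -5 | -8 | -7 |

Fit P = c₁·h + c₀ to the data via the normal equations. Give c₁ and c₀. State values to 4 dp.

XᵀX·[c₁, c₀]ᵀ = XᵀP reads: 79·c₁ + 7·c₀ = -114;  7·c₁ + 6·c₀ = -19.
(Σh·h = 79, Σh = 7, Σ1 = 6, Σh·P = -114, ΣP = -19.)
Eliminating c₀: 6·(row 1) − 7·(row 2) gives 425·c₁ = 6·(-114) − 7·(-19) = -551, so c₁ = -551/425.
Then c₀ = ((-19) − 7·(-551/425))/6 = -703/425.

c₁ = -1.2965, c₀ = -1.6541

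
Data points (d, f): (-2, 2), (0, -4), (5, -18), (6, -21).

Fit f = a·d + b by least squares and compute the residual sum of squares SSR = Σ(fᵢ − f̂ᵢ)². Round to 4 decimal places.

SSR = 0.0559

Compute the Gram sums: Σd·d = 65, Σd = 9, Σ1 = 4.
For Aᵀf: Σd·f = -220, Σf = -41.
AᵀA·[a, b]ᵀ = Aᵀf becomes [[65, 9]; [9, 4]]·[a, b]ᵀ = [-220, -41]ᵀ.
det = 65·4 − 9² = 179.
a = ((-220)·4 − 9·(-41))/179 = -511/179; b = (65·(-41) − 9·(-220))/179 = -685/179.
Residuals: 21/179, -31/179, 18/179, -8/179; SSR = 10/179.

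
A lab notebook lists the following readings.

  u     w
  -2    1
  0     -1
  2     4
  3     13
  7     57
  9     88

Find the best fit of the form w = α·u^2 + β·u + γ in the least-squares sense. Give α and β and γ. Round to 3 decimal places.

Sums needed: Σu^2·u^2 = 9075, Σu^2·u = 1099, Σu^2 = 147, Σu·u = 147, Σu = 19, Σ1 = 6.
Moment sums: Σu^2·w = 10058, Σu·w = 1236, Σw = 162.
Normal equations: [[9075, 1099, 147]; [1099, 147, 19]; [147, 19, 6]]·[α, β, γ]ᵀ = [10058, 1236, 162]ᵀ.
Row-reducing yields α = 212123/221880, β = 99959/73960, γ = -19483/27735.

α = 0.956, β = 1.352, γ = -0.702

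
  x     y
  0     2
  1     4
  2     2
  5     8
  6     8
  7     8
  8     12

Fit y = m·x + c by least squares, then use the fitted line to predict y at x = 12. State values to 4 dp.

ŷ = 15.0583

With design matrix M, MᵀM = [[179, 29]; [29, 7]] and Mᵀy = [248, 44]ᵀ.
Eliminating c: 7·(row 1) − 29·(row 2) gives 412·m = 7·248 − 29·44 = 460, so m = 115/103.
Then c = (44 − 29·(115/103))/7 = 171/103.
At x = 12: ŷ = (115/103)·(12) + (171/103)·(1) = 1551/103.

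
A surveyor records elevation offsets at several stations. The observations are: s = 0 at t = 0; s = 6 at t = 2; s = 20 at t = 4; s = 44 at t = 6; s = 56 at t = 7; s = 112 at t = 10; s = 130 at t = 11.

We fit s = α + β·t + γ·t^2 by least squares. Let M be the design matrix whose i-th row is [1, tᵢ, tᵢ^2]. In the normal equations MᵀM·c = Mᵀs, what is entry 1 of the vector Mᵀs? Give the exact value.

Entry 1 ↔ basis 1, so (Mᵀs)_{1} = Σᵢ sᵢ = (1)·(0) + (1)·(6) + (1)·(20) + (1)·(44) + (1)·(56) + (1)·(112) + (1)·(130) = 368.

368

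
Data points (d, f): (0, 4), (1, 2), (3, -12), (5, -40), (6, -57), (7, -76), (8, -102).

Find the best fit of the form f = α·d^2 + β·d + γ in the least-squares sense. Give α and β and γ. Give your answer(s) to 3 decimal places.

α = -1.523, β = -1.020, γ = 4.263

Entries of XᵀX: Σd^2·d^2 = 8500, Σd^2·d = 1224, Σd^2 = 184, Σd·d = 184, Σd = 30, Σ1 = 7.
Right-hand side: Σd^2·f = -13410, Σd·f = -1924, Σf = -281.
Inverting the 3×3 Gram matrix, [α, β, γ]ᵀ = [-17939/11778, -4003/3926, 25102/5889]ᵀ.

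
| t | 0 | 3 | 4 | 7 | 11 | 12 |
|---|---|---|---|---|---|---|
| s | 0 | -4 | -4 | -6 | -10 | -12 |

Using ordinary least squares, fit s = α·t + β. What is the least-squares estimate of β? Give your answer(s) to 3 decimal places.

With design matrix X, XᵀX = [[339, 37]; [37, 6]] and Xᵀs = [-324, -36]ᵀ.
Eliminating β: 6·(row 1) − 37·(row 2) gives 665·α = 6·(-324) − 37·(-36) = -612, so α = -612/665.
Then β = ((-36) − 37·(-612/665))/6 = -216/665.

β = -0.325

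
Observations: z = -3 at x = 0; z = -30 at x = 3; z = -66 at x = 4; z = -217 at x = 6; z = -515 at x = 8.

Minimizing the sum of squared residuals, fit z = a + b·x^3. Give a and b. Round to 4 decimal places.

a = -2.4042, b = -1.0000

Setting ∂/∂a … = 0 gives: 5·a + 819·b = -831;  819·a + 313625·b = -315586.
(Σ1 = 5, Σx^3 = 819, Σx^3·x^3 = 313625, Σz = -831, Σx^3·z = -315586.)
Eliminating b: 313625·(row 1) − 819·(row 2) gives 897364·a = 313625·(-831) − 819·(-315586) = -2157441, so a = -165957/69028.
Then b = ((-315586) − 819·(-165957/69028))/313625 = -897341/897364.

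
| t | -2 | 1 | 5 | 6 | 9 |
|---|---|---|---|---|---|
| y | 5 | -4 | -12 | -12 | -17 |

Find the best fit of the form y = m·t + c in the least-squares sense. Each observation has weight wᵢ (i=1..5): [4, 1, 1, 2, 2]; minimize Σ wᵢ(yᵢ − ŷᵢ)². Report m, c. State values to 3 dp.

Compute the Gram sums: Σwᵢ·t·t = 276, Σwᵢ·t = 28, Σwᵢ·1 = 10.
Right-hand side: Σwᵢ·t·y = -554, Σwᵢ·y = -54.
So AᵀWA·[m, c]ᵀ = AᵀWy: [[276, 28]; [28, 10]]·[m, c]ᵀ = [-554, -54]ᵀ.
Eliminating c: 10·(row 1) − 28·(row 2) gives 1976·m = 10·(-554) − 28·(-54) = -4028, so m = -53/26.
Then c = ((-54) − 28·(-53/26))/10 = 4/13.

m = -2.038, c = 0.308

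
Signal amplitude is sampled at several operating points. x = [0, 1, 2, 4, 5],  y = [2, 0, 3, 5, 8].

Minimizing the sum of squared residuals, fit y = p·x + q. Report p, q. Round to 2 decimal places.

MᵀM·[p, q]ᵀ = Mᵀy reads: 46·p + 12·q = 66;  12·p + 5·q = 18.
Δ = 46·5 − 12² = 86.
p = (66·5 − 12·18)/86 = 57/43; q = (46·18 − 12·66)/86 = 18/43.

p = 1.33, q = 0.42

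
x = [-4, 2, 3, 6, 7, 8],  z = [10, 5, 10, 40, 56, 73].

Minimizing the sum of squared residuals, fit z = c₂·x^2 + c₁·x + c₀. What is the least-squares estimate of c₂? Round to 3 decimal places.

Entries of AᵀA: Σx^2·x^2 = 8146, Σx^2·x = 1042, Σx^2 = 178, Σx·x = 178, Σx = 22, Σ1 = 6.
Right-hand side: Σx^2·z = 9126, Σx·z = 1216, Σz = 194.
So AᵀA·[c₂, c₁, c₀]ᵀ = Aᵀz: [[8146, 1042, 178]; [1042, 178, 22]; [178, 22, 6]]·[c₂, c₁, c₀]ᵀ = [9126, 1216, 194]ᵀ.
Inverting the 3×3 Gram matrix, [c₂, c₁, c₀]ᵀ = [338/327, 50147/47742, -34735/15914]ᵀ.

c₂ = 1.034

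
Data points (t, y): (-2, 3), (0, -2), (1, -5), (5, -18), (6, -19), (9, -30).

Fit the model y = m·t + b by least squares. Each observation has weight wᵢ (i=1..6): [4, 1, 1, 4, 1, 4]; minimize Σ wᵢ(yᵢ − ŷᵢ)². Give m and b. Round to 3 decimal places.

m = -3.006, b = -2.711

From the data, Σwᵢ·t·t = 477, Σwᵢ·t = 55, Σwᵢ·1 = 15.
For MᵀWy: Σwᵢ·t·y = -1583, Σwᵢ·y = -206.
Normal equations: [[477, 55]; [55, 15]]·[m, b]ᵀ = [-1583, -206]ᵀ.
Determinant 477·15 − 55² = 4130.
m = ((-1583)·15 − 55·(-206))/4130 = -2483/826; b = (477·(-206) − 55·(-1583))/4130 = -11197/4130.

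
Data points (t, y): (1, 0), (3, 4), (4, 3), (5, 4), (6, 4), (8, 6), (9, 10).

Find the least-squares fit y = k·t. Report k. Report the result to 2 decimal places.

Setting ∂/∂k … = 0 gives: 232·k = 206.
(Σt·t = 232, Σt·y = 206.)
Hence k = 206 / 232 ≈ 0.887931.

k = 0.89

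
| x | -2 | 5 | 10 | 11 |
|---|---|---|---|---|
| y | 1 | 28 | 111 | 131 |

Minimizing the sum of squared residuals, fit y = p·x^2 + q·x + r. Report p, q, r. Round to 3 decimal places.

p = 1.027, q = 0.842, r = -1.499

Forming MᵀM = [[25282, 2448, 250]; [2448, 250, 24]; [250, 24, 4]] and Mᵀy = [27655, 2689, 271]ᵀ gives MᵀM·[p, q, r]ᵀ = Mᵀy.
Inverting the 3×3 Gram matrix, [p, q, r]ᵀ = [14259/13882, 11689/13882, -10408/6941]ᵀ.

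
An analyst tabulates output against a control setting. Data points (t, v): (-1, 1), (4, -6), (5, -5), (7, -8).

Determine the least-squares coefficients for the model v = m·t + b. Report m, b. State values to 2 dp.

m = -1.11, b = -0.35

Forming MᵀM = [[91, 15]; [15, 4]] and Mᵀv = [-106, -18]ᵀ gives MᵀM·[m, b]ᵀ = Mᵀv.
Eliminating b: 4·(row 1) − 15·(row 2) gives 139·m = 4·(-106) − 15·(-18) = -154, so m = -154/139.
Then b = ((-18) − 15·(-154/139))/4 = -48/139.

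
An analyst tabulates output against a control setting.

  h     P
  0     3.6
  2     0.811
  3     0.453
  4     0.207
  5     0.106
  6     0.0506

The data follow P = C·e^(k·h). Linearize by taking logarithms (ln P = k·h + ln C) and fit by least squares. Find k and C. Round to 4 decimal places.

Taking logs, ln P = k·h + ln C, so regress ln P on h.
Σh = 20.0000, Σ(h)² = 90.0000, Σln P = -6.5236, Σh·ln P = -38.2191.
Equations: 90.0000·k + 20.0000·ln C = -38.2191;  20.0000·k + 6·ln C = -6.5236.
Slope k = (n·Σh·ln P − Σh·Σln P)/(n·Σ(h)² − (Σh)²) = (6·-38.2191 − 20.0000·-6.5236)/140.0000 = -0.70602; ln C = (Σln P − k·Σh)/n = 1.26615, so C = exp(1.26615) = 3.54716.

k = -0.7060, C = 3.5472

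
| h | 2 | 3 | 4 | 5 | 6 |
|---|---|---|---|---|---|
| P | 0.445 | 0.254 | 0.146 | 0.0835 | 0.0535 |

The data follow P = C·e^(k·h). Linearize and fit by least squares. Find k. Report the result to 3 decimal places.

k = -0.535

Taking logs, ln P = k·h + ln C, so regress ln P on h.
AᵀA = [[90.0000, 20.0000]; [20.0000, 5]], rhs = [-43.4102, -9.5152]ᵀ  (here Σh = 20.0000, Σ(h)² = 90.0000, Σln P = -9.5152, Σh·ln P = -43.4102).
Solving (det = 50.0000): k = -0.53493, ln C = 0.23666.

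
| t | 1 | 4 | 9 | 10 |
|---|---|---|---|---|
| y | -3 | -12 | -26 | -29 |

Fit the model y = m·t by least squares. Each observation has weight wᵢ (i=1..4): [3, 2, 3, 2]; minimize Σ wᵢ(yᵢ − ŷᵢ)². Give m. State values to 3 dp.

Compute the Gram sums: Σwᵢ·t·t = 478.
Right-hand side: Σwᵢ·t·y = -1387.
m = (-1387)/478 = -2.90167.

m = -2.902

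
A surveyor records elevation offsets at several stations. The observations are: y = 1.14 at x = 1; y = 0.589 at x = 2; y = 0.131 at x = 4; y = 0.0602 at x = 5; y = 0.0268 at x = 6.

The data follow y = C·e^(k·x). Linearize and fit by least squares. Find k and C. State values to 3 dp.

k = -0.752, C = 2.544

Let Y = ln y. Fitting Y = k·x + ln C by least squares:
Σx = 18.0000, Σ(x)² = 82.0000, Σln y = -8.8603, Σx·ln y = -44.8244.
Normal system: [[82.0000, 18.0000]; [18.0000, 5]]·[k, ln C]ᵀ = [-44.8244, -8.8603]ᵀ.
Slope k = (n·Σx·ln y − Σx·Σln y)/(n·Σ(x)² − (Σx)²) = (5·-44.8244 − 18.0000·-8.8603)/86.0000 = -0.75159; ln C = (Σln y − k·Σx)/n = 0.93366, so C = exp(0.93366) = 2.54381.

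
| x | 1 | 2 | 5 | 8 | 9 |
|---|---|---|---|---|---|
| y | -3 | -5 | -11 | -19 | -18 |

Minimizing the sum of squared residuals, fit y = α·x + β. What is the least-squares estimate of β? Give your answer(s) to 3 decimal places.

With design matrix M, MᵀM = [[175, 25]; [25, 5]] and Mᵀy = [-382, -56]ᵀ.
Determinant 175·5 − 25² = 250.
α = ((-382)·5 − 25·(-56))/250 = -51/25; β = (175·(-56) − 25·(-382))/250 = -1.

β = -1.000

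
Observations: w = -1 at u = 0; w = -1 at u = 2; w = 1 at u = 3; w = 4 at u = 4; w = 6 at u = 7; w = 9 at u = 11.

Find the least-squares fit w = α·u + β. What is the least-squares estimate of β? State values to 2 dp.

β = -1.47

Setting ∂/∂α … = 0 gives: 199·α + 27·β = 158;  27·α + 6·β = 18.
Determinant 199·6 − 27² = 465.
α = (158·6 − 27·18)/465 = 154/155; β = (199·18 − 27·158)/465 = -228/155.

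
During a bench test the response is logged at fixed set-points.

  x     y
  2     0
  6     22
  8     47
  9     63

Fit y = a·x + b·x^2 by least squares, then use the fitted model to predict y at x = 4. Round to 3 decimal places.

ŷ = 6.614

Normal-equation sums: Σx·x = 185, Σx·x^2 = 1465, Σx^2·x^2 = 11969.
Moment sums: Σx·y = 1075, Σx^2·y = 8903.
AᵀA·[a, b]ᵀ = Aᵀy becomes [[185, 1465]; [1465, 11969]]·[a, b]ᵀ = [1075, 8903]ᵀ.
Determinant 185·11969 − 1465² = 68040.
a = (1075·11969 − 1465·8903)/68040 = -979/378; b = (185·8903 − 1465·1075)/68040 = 401/378.
At x = 4: ŷ = (-979/378)·(4) + (401/378)·(16) = 1250/189.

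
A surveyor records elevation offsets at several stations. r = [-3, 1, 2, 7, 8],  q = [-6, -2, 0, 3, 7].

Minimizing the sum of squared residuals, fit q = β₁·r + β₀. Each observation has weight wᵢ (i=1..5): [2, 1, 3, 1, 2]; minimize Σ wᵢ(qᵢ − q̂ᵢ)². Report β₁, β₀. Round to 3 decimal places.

β₁ = 1.104, β₀ = -2.611

Compute the Gram sums: Σwᵢ·r·r = 208, Σwᵢ·r = 24, Σwᵢ·1 = 9.
Moment sums: Σwᵢ·r·q = 167, Σwᵢ·q = 3.
AᵀWA·[β₁, β₀]ᵀ = AᵀWq becomes [[208, 24]; [24, 9]]·[β₁, β₀]ᵀ = [167, 3]ᵀ.
Δ = 208·9 − 24² = 1296.
β₁ = (167·9 − 24·3)/1296 = 53/48; β₀ = (208·3 − 24·167)/1296 = -47/18.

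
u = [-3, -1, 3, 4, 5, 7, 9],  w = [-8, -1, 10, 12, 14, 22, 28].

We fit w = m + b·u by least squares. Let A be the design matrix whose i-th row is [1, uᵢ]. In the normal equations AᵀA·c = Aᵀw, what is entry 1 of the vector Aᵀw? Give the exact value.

Entry 1 ↔ basis 1, so (Aᵀw)_{1} = Σᵢ wᵢ = (1)·(-8) + (1)·(-1) + (1)·(10) + (1)·(12) + (1)·(14) + (1)·(22) + (1)·(28) = 77.

77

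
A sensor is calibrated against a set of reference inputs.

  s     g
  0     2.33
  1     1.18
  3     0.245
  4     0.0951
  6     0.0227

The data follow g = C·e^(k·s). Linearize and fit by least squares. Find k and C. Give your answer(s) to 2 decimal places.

k = -0.78, C = 2.43

Linearized form: ln g = k·s + ln C. From the 5 transformed points,
XᵀX = [[62.0000, 14.0000]; [14.0000, 5]], rhs = [-36.1776, -6.5333]ᵀ  (here Σs = 14.0000, Σ(s)² = 62.0000, Σln g = -6.5333, Σs·ln g = -36.1776).
Solving (det = 114.0000): k = -0.78440, ln C = 0.88965, so C = exp(0.88965) = 2.43428.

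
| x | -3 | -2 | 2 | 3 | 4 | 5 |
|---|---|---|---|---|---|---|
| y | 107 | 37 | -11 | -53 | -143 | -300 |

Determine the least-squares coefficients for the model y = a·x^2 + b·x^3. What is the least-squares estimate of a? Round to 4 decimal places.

With design matrix M, MᵀM = [[1075, 4149]; [4149, 21307]] and Mᵀy = [-9198, -51356]ᵀ.
det = 1075·21307 − 4149² = 5690824.
a = ((-9198)·21307 − 4149·(-51356))/5690824 = 8547129/2845412; b = (1075·(-51356) − 4149·(-9198))/5690824 = -8522599/2845412.

a = 3.0038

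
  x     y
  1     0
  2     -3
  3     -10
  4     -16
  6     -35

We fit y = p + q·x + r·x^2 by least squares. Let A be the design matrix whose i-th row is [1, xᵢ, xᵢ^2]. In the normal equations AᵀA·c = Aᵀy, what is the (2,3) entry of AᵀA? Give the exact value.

316

Row 2 ↔ basis x, column 3 ↔ basis x^2, so (AᵀA)_{2,3} = Σᵢ (x)·(x^2) = (1)·(1) + (2)·(4) + (3)·(9) + (4)·(16) + (6)·(36) = 316.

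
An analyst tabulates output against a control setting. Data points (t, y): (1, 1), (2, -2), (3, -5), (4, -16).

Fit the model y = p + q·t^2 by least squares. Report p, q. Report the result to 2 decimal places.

p = 2.81, q = -1.11

Setting ∂/∂p … = 0 gives: 4·p + 30·q = -22;  30·p + 354·q = -308.
(Σ1 = 4, Σt^2 = 30, Σt^2·t^2 = 354, Σy = -22, Σt^2·y = -308.)
Δ = 4·354 − 30² = 516.
p = ((-22)·354 − 30·(-308))/516 = 121/43; q = (4·(-308) − 30·(-22))/516 = -143/129.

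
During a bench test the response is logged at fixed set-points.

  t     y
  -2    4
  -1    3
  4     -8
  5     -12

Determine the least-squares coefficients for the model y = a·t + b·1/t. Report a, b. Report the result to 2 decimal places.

Compute the Gram sums: Σt·t = 46, Σt·1/t = 4, Σ1/t·1/t = 541/400.
Right-hand side: Σt·y = -103, Σ1/t·y = -47/5.
Eliminating b: (541/400)·(row 1) − 4·(row 2) gives (9243/200)·a = (541/400)·(-103) − 4·(-47/5) = -40683/400, so a = -13561/6162.
Then b = ((-47/5) − 4·(-13561/6162))/(541/400) = -1360/3081.

a = -2.20, b = -0.44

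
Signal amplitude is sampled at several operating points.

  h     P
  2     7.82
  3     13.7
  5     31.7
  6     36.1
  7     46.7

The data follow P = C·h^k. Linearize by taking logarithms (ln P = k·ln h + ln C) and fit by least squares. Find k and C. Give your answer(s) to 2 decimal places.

Taking logs, ln P = k·ln h + ln C, so regress ln P on ln h.
Σln h = 7.1389, Σ(ln h)² = 11.2747, Σln P = 15.5604, Σln h·ln P = 23.7692.
Normal system: [[11.2747, 7.1389]; [7.1389, 5]]·[k, ln C]ᵀ = [23.7692, 15.5604]ᵀ.
Slope k = (n·Σln h·ln P − Σln h·Σln P)/(n·Σ(ln h)² − (Σln h)²) = (5·23.7692 − 7.1389·15.5604)/5.4099 = 1.43478; ln C = (Σln P − k·Σln h)/n = 1.06355, so C = exp(1.06355) = 2.89663.

k = 1.43, C = 2.90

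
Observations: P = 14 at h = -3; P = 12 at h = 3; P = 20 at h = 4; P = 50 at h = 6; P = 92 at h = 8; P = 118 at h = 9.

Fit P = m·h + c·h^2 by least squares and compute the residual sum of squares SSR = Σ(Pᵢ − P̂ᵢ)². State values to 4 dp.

With design matrix M, MᵀM = [[215, 1521]; [1521, 12371]] and MᵀP = [2172, 17800]ᵀ.
Eliminating c: 12371·(row 1) − 1521·(row 2) gives 346324·m = 12371·2172 − 1521·17800 = -203988, so m = -50997/86581.
Then c = (17800 − 1521·(-50997/86581))/12371 = 130847/86581.
Residuals: -118480/86581, 14340/86581, -157944/86581, -6860/7871, -780/86581, 76924/86581; SSR = 586752/86581.

SSR = 6.7769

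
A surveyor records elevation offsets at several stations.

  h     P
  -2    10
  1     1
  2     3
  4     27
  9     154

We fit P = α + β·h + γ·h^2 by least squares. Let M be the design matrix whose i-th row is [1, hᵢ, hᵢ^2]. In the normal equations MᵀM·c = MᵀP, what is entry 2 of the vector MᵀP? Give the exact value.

Entry 2 ↔ basis h, so (MᵀP)_{2} = Σᵢ (h)·Pᵢ = (-2)·(10) + (1)·(1) + (2)·(3) + (4)·(27) + (9)·(154) = 1481.

1481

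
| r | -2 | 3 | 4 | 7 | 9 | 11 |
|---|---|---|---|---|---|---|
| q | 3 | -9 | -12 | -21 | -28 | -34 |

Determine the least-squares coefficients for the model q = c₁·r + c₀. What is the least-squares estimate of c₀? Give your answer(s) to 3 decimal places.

c₀ = -1.451

From the data, Σr·r = 280, Σr = 32, Σ1 = 6.
For Xᵀq: Σr·q = -854, Σq = -101.
det = 280·6 − 32² = 656.
c₁ = ((-854)·6 − 32·(-101))/656 = -473/164; c₀ = (280·(-101) − 32·(-854))/656 = -119/82.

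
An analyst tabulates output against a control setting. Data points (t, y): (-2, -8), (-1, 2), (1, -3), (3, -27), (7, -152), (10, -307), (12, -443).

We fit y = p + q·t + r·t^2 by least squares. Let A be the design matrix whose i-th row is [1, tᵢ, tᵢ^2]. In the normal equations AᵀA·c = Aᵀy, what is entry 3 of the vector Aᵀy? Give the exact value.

Entry 3 ↔ basis t^2, so (Aᵀy)_{3} = Σᵢ (t^2)·yᵢ = (4)·(-8) + (1)·(2) + (1)·(-3) + (9)·(-27) + (49)·(-152) + (100)·(-307) + (144)·(-443) = -102216.

-102216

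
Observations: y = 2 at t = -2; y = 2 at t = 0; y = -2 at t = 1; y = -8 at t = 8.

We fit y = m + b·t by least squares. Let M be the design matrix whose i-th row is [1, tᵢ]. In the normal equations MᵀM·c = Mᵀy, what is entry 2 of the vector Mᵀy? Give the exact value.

-70

Entry 2 ↔ basis t, so (Mᵀy)_{2} = Σᵢ (t)·yᵢ = (-2)·(2) + (0)·(2) + (1)·(-2) + (8)·(-8) = -70.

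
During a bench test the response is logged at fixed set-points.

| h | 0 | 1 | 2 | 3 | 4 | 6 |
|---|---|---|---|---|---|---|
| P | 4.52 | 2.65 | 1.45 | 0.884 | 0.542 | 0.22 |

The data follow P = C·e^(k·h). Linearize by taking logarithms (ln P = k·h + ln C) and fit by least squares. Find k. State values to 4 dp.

k = -0.5057

Let Y = ln P. Fitting Y = k·h + ln C by least squares:
Σh = 16.0000, Σ(h)² = 66.0000, Σln P = 0.6047, Σh·ln P = -10.1869.
Equations: 66.0000·k + 16.0000·ln C = -10.1869;  16.0000·k + 6·ln C = 0.6047.
Δ = 66.0000·6 − (16.0000)² = 140.0000; k = (-10.1869·6 − 16.0000·0.6047)/140.0000 = -0.50569, ln C = (66.0000·0.6047 − 16.0000·-10.1869)/140.0000 = 1.44930.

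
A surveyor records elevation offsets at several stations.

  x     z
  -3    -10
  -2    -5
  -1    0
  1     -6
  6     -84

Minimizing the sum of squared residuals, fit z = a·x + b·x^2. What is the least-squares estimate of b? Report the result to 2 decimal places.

b = -1.96

The normal system AᵀA·[a, b]ᵀ = Aᵀz is [[51, 181]; [181, 1395]]·[a, b]ᵀ = [-470, -3140]ᵀ.
Δ = 51·1395 − 181² = 38384.
a = ((-470)·1395 − 181·(-3140))/38384 = -43655/19192; b = (51·(-3140) − 181·(-470))/38384 = -37535/19192.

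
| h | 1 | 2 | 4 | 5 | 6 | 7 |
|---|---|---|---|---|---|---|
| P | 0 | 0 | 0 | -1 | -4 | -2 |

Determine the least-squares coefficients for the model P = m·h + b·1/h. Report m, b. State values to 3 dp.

m = -0.361, b = 0.726

With design matrix X, XᵀX = [[131, 6]; [6, 247081/176400]] and XᵀP = [-43, -121/105]ᵀ.
Eliminating b: (247081/176400)·(row 1) − 6·(row 2) gives (26017211/176400)·m = (247081/176400)·(-43) − 6·(-121/105) = -9404803/176400, so m = -9404803/26017211.
Then b = ((-121/105) − 6·(-9404803/26017211))/(247081/176400) = 18881520/26017211.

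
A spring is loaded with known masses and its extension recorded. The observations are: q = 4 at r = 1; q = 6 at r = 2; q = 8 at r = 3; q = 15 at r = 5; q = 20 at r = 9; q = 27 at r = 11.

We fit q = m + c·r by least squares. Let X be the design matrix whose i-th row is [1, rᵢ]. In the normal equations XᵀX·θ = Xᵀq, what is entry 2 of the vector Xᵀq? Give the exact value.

Entry 2 ↔ basis r, so (Xᵀq)_{2} = Σᵢ (r)·qᵢ = (1)·(4) + (2)·(6) + (3)·(8) + (5)·(15) + (9)·(20) + (11)·(27) = 592.

592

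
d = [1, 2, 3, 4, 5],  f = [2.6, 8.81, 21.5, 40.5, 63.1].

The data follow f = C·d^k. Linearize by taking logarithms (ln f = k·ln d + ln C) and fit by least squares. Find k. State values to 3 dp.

Taking logs, ln f = k·ln d + ln C, so regress ln f on ln d.
Σln d = 4.7875, Σ(ln d)² = 6.1995, Σln f = 14.0455, Σln d·ln f = 16.6806.
Equations: 6.1995·k + 4.7875·ln C = 16.6806;  4.7875·k + 5·ln C = 14.0455.
Slope k = (n·Σln d·ln f − Σln d·Σln f)/(n·Σ(ln d)² − (Σln d)²) = (5·16.6806 − 4.7875·14.0455)/8.0774 = 2.00067; ln C = (Σln f − k·Σln d)/n = 0.89346.

k = 2.001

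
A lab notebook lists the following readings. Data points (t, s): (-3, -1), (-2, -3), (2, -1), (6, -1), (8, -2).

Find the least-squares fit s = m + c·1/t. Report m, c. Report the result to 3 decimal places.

m = -1.589, c = 1.299

With design matrix X, XᵀX = [[5, -1/24]; [-1/24, 377/576]] and Xᵀs = [-8, 11/12]ᵀ.
det = 5·(377/576) − (-1/24)² = 157/48.
m = ((-8)·(377/576) − (-1/24)·(11/12))/(157/48) = -499/314; c = (5·(11/12) − (-1/24)·(-8))/(157/48) = 204/157.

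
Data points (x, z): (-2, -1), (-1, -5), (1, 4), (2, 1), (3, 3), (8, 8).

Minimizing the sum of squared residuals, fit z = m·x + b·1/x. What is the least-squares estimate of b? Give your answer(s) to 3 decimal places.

b = 2.637

Normal-equation sums: Σx·x = 83, Σx·1/x = 6, Σ1/x·1/x = 1513/576.
For Mᵀz: Σx·z = 86, Σ1/x·z = 12.
Δ = 83·(1513/576) − 6² = 104843/576.
m = (86·(1513/576) − 6·12)/(104843/576) = 88646/104843; b = (83·12 − 6·86)/(104843/576) = 276480/104843.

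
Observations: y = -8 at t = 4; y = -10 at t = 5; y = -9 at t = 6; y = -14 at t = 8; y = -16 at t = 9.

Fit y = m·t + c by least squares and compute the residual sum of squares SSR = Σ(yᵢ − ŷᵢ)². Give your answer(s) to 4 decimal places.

Normal-equation sums: Σt·t = 222, Σt = 32, Σ1 = 5.
For Aᵀy: Σt·y = -392, Σy = -57.
Normal equations: [[222, 32]; [32, 5]]·[m, c]ᵀ = [-392, -57]ᵀ.
det = 222·5 − 32² = 86.
m = ((-392)·5 − 32·(-57))/86 = -68/43; c = (222·(-57) − 32·(-392))/86 = -55/43.
Residuals: -17/43, -35/43, 76/43, -3/43, -21/43; SSR = 180/43.

SSR = 4.1860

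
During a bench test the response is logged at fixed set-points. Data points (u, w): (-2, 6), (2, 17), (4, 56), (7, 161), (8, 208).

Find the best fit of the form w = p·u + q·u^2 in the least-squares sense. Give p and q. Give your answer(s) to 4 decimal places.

With design matrix X, XᵀX = [[137, 919]; [919, 6785]] and Xᵀw = [3037, 22189]ᵀ.
Eliminating q: 6785·(row 1) − 919·(row 2) gives 84984·p = 6785·3037 − 919·22189 = 214354, so p = 107177/42492.
Then q = (22189 − 919·(107177/42492))/6785 = 124445/42492.

p = 2.5223, q = 2.9287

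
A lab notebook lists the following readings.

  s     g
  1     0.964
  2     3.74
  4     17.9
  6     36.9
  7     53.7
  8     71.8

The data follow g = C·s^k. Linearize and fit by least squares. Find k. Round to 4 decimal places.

Let Y = ln g. Fitting Y = k·ln s + ln C by least squares:
Over the data: Σln s = 7.8966, Σ(ln s)² = 13.7233, Σln g = 16.0327, Σln s·ln g = 28.0172.
Normal system: [[13.7233, 7.8966]; [7.8966, 6]]·[k, ln C]ᵀ = [28.0172, 16.0327]ᵀ.
Δ = 13.7233·6 − (7.8966)² = 19.9843; k = (28.0172·6 − 7.8966·16.0327)/19.9843 = 2.07663, ln C = (13.7233·16.0327 − 7.8966·28.0172)/19.9843 = -0.06091.

k = 2.0766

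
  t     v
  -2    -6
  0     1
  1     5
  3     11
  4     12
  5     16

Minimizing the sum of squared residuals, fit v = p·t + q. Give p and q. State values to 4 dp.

p = 3.0574, q = 0.8947

The normal system XᵀX·[p, q]ᵀ = Xᵀv is [[55, 11]; [11, 6]]·[p, q]ᵀ = [178, 39]ᵀ.
Δ = 55·6 − 11² = 209.
p = (178·6 − 11·39)/209 = 639/209; q = (55·39 − 11·178)/209 = 17/19.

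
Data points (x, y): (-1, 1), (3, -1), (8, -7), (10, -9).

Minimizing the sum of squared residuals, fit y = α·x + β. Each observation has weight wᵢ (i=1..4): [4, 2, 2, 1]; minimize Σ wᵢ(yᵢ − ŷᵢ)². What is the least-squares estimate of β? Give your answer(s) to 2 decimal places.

Compute the Gram sums: Σwᵢ·x·x = 250, Σwᵢ·x = 28, Σwᵢ·1 = 9.
Moment sums: Σwᵢ·x·y = -212, Σwᵢ·y = -21.
Eliminating β: 9·(row 1) − 28·(row 2) gives 1466·α = 9·(-212) − 28·(-21) = -1320, so α = -660/733.
Then β = ((-21) − 28·(-660/733))/9 = 343/733.

β = 0.47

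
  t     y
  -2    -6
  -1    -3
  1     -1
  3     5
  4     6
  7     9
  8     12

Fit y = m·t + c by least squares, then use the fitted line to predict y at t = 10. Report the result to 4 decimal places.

From the data, Σt·t = 144, Σt = 20, Σ1 = 7.
Right-hand side: Σt·y = 212, Σy = 22.
XᵀX·[m, c]ᵀ = Xᵀy becomes [[144, 20]; [20, 7]]·[m, c]ᵀ = [212, 22]ᵀ.
Determinant 144·7 − 20² = 608.
m = (212·7 − 20·22)/608 = 261/152; c = (144·22 − 20·212)/608 = -67/38.
At t = 10: ŷ = (261/152)·(10) + (-67/38)·(1) = 1171/76.

ŷ = 15.4079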